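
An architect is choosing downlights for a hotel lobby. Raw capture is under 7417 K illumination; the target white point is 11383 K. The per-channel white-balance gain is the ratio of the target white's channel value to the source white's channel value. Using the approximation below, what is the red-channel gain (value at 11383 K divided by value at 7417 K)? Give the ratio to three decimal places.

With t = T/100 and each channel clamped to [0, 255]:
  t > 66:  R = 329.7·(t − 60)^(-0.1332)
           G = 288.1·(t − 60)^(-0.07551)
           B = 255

0.837

At 7417 K (t = 74.17):
  R = 329.7·(74.17 − 60)^(-0.1332) = 329.7·14.17^(-0.1332) = 329.7·0.70249 = 231.610.
At 11383 K (t = 113.83):
  R = 329.7·(113.83 − 60)^(-0.1332) = 329.7·53.83^(-0.1332) = 329.7·0.58807 = 193.886.
Gain = 193.886 / 231.610 = 0.8371 → 0.837.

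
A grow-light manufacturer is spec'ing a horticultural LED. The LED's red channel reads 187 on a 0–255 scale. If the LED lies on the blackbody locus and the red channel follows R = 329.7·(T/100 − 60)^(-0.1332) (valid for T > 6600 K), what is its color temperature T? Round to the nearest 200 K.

(t − 60)^(-0.1332) = 187/329.7 = 0.56718.
t − 60 = 0.56718^(1/-0.1332) = 0.56718^(-7.508) = 70.620, so t = 130.620.
T = 100·t = 13062 K → 13000 K to the nearest 200 K.

13000 K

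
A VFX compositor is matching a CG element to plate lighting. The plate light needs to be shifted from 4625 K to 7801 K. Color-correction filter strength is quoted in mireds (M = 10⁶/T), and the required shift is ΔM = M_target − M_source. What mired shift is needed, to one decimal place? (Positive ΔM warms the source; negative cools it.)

-88.0 mireds

M_source = 10⁶/4625 = 216.216; M_target = 10⁶/7801 = 128.189.
ΔM = 128.189 − 216.216 = -88.028 → -88.0 mireds, a cooling shift.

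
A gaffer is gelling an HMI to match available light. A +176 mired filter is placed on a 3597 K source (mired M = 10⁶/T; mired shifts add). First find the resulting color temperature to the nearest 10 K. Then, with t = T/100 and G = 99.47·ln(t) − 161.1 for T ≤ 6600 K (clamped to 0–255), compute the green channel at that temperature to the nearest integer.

M_in = 10⁶/3597 = 278.01; M_out = 278.01 + (+176) = 454.01.
T_out = 10⁶/454.01 = 2202.6 K → 2200 K; t = 22.
G = 99.47·ln 22 − 161.1 = 99.47·3.0910 − 161.1 = 146.366.
Rounded: 146.

146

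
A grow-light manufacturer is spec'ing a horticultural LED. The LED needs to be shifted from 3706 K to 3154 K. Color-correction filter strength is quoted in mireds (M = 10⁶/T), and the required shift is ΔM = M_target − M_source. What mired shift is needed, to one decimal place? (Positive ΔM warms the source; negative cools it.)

+47.2 mireds

M_source = 10⁶/3706 = 269.833; M_target = 10⁶/3154 = 317.058.
ΔM = 317.058 − 269.833 = 47.225 → +47.2 mireds, a warming shift.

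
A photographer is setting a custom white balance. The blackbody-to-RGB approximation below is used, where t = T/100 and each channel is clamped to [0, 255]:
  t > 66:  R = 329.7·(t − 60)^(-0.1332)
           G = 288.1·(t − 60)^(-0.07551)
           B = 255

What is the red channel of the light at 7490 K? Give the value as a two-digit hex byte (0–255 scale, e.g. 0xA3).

t = 7490/100 = 74.9; the t > 66 branch applies.
R = 329.7·(74.9 − 60)^(-0.1332) = 329.7·14.9^(-0.1332) = 329.7·0.69780 = 230.065.
Rounded: 230; in hex, 0xE6.

0xE6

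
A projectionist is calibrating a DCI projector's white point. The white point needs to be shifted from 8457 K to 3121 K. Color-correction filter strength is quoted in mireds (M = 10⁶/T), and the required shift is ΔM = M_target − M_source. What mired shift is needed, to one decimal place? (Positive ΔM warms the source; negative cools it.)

M_source = 10⁶/8457 = 118.245; M_target = 10⁶/3121 = 320.410.
ΔM = 320.410 − 118.245 = 202.165 → +202.2 mireds, a warming shift.

+202.2 mireds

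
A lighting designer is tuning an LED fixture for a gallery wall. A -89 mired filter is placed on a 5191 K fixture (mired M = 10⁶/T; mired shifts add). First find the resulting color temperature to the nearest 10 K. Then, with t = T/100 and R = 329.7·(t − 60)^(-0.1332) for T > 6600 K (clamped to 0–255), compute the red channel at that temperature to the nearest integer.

M_in = 10⁶/5191 = 192.64; M_out = 192.64 + (-89) = 103.64.
T_out = 10⁶/103.64 = 9648.7 K → 9650 K; t = 96.5.
R = 329.7·(96.5 − 60)^(-0.1332) = 329.7·36.5^(-0.1332) = 329.7·0.61930 = 204.184.
Rounded: 204.

204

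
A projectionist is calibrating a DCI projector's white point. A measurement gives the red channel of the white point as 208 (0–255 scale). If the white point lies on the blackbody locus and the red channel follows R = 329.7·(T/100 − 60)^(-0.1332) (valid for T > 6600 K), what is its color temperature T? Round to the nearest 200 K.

9200 K

(t − 60)^(-0.1332) = 208/329.7 = 0.63088.
t − 60 = 0.63088^(1/-0.1332) = 0.63088^(-7.508) = 31.763, so t = 91.763.
T = 100·t = 9176 K → 9200 K to the nearest 200 K.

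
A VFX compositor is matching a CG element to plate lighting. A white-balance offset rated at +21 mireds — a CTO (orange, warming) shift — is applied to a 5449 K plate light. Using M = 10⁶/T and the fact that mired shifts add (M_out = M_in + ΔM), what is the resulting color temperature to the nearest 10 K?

4890 K

M_in = 10⁶/5449 = 183.52 mireds.
M_out = 183.52 + (+21) = 204.52 mireds.
T_out = 10⁶/204.52 = 4889.5 K → 4890 K.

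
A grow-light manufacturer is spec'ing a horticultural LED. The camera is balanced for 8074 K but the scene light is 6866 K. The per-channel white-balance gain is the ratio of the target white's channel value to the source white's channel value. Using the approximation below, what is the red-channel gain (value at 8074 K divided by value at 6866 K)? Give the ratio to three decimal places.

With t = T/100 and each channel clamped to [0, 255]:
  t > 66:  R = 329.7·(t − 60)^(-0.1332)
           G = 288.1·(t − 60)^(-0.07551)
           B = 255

0.890

At 6866 K (t = 68.66):
  R = 329.7·(68.66 − 60)^(-0.1332) = 329.7·8.66^(-0.1332) = 329.7·0.75011 = 247.310.
At 8074 K (t = 80.74):
  R = 329.7·(80.74 − 60)^(-0.1332) = 329.7·20.74^(-0.1332) = 329.7·0.66773 = 220.151.
Gain = 220.151 / 247.310 = 0.8902 → 0.890.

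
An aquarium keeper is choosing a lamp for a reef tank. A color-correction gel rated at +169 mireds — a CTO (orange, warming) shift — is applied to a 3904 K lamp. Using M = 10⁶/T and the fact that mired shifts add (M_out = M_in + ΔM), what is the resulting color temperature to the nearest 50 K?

2350 K

M_in = 10⁶/3904 = 256.15 mireds.
M_out = 256.15 + (+169) = 425.15 mireds.
T_out = 10⁶/425.15 = 2352.1 K → 2350 K.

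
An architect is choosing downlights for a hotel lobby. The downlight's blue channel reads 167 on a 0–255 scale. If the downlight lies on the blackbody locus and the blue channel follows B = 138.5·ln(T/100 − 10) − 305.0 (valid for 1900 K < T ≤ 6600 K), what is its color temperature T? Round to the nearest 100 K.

4000 K

ln(t − 10) = (167 + 305.0) / 138.5 = 3.4079.
t − 10 = e^3.4079 = 30.203, so t = 40.203.
T = 100·t = 4020 K → 4000 K to the nearest 100 K.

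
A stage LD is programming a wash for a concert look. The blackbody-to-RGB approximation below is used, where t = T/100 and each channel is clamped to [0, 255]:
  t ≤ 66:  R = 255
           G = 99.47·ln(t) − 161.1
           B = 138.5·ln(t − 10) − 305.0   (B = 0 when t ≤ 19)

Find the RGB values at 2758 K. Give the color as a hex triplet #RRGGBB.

#FFA95C

t = 2758/100 = 27.58; the t ≤ 66 branch applies.
R = 255 by definition for t ≤ 66.
G = 99.47·ln 27.58 − 161.1 = 99.47·3.3171 − 161.1 = 168.851.
B = 138.5·ln(27.58 − 10) − 305.0 = 138.5·ln 17.58 − 305.0 = 138.5·2.8668 − 305.0 = 92.047.
Rounded: (255, 169, 92).
In hex: #FFA95C.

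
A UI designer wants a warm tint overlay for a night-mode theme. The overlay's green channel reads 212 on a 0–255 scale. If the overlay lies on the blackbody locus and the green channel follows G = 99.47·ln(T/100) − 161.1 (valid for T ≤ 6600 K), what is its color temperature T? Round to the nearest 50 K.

4250 K

ln t = (212 + 161.1) / 99.47 = 3.7509.
t = e^3.7509 = 42.559.
T = 100·t = 4256 K → 4250 K to the nearest 50 K.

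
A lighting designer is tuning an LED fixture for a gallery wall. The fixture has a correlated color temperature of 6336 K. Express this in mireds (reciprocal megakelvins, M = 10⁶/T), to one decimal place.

M = 10⁶ / 6336 = 157.828 → 157.8 mireds.

157.8 mireds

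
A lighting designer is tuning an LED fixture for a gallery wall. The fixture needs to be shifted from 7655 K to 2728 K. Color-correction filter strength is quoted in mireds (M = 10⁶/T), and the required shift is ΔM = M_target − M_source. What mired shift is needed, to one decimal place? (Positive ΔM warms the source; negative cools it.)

+235.9 mireds

M_source = 10⁶/7655 = 130.634; M_target = 10⁶/2728 = 366.569.
ΔM = 366.569 − 130.634 = 235.935 → +235.9 mireds, a warming shift.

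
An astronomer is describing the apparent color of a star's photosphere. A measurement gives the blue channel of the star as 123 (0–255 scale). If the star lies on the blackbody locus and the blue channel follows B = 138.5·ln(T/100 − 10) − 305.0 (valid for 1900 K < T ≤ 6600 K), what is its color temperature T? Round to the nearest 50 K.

ln(t − 10) = (123 + 305.0) / 138.5 = 3.0903.
t − 10 = e^3.0903 = 21.983, so t = 31.983.
T = 100·t = 3198 K → 3200 K to the nearest 50 K.

3200 K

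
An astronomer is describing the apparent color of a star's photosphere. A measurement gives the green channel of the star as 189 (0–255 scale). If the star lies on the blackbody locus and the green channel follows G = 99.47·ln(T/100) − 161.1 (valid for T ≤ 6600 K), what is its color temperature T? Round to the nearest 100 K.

3400 K

ln t = (189 + 161.1) / 99.47 = 3.5197.
t = e^3.5197 = 33.773.
T = 100·t = 3377 K → 3400 K to the nearest 100 K.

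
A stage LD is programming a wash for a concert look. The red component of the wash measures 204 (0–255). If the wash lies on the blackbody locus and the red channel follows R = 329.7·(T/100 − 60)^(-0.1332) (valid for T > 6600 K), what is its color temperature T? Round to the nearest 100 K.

(t − 60)^(-0.1332) = 204/329.7 = 0.61874.
t − 60 = 0.61874^(1/-0.1332) = 0.61874^(-7.508) = 36.748, so t = 96.748.
T = 100·t = 9675 K → 9700 K to the nearest 100 K.

9700 K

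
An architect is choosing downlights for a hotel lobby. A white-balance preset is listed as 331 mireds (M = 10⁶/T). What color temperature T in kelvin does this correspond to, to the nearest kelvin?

3021 K

T = 10⁶ / 331 = 3021.15 K → 3021 K.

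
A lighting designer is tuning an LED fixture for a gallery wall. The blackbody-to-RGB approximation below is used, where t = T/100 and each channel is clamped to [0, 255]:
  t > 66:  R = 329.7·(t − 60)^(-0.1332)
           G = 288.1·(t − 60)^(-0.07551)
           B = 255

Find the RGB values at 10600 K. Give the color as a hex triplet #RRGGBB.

#C6D8FF

t = 10600/100 = 106; the t > 66 branch applies.
R = 329.7·(106 − 60)^(-0.1332) = 329.7·46^(-0.1332) = 329.7·0.60051 = 197.988.
G = 288.1·(106 − 60)^(-0.07551) = 288.1·46^(-0.07551) = 288.1·0.74894 = 215.769.
B = 255 by definition for t > 66.
Rounded: (198, 216, 255).
In hex: #C6D8FF.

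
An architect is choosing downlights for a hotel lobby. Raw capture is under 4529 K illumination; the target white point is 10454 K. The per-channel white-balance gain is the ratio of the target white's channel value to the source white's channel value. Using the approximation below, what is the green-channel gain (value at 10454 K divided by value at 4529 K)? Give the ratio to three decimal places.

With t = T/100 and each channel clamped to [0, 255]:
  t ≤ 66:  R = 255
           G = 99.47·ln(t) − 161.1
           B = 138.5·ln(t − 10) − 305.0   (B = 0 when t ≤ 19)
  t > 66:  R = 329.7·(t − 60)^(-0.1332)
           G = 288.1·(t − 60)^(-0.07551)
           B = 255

0.991

At 4529 K (t = 45.29):
  G = 99.47·ln 45.29 − 161.1 = 99.47·3.8131 − 161.1 = 218.188.
At 10454 K (t = 104.54):
  G = 288.1·(104.54 − 60)^(-0.07551) = 288.1·44.54^(-0.07551) = 288.1·0.75076 = 216.295.
Gain = 216.295 / 218.188 = 0.9913 → 0.991.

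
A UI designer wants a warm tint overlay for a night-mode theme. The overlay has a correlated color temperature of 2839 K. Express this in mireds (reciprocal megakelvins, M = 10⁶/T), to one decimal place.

M = 10⁶ / 2839 = 352.237 → 352.2 mireds.

352.2 mireds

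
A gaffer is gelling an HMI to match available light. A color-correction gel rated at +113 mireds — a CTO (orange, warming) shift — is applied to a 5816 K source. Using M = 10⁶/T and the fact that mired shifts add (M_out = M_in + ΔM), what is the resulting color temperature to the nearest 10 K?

3510 K

M_in = 10⁶/5816 = 171.94 mireds.
M_out = 171.94 + (+113) = 284.94 mireds.
T_out = 10⁶/284.94 = 3509.5 K → 3510 K.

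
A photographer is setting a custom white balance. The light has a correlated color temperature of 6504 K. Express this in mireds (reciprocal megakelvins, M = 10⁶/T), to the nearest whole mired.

M = 10⁶ / 6504 = 153.752 → 154 mireds.

154 mireds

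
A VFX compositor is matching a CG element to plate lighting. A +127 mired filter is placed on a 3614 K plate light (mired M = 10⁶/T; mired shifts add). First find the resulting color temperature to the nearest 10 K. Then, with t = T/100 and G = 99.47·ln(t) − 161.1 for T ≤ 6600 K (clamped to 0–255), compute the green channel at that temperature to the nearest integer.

M_in = 10⁶/3614 = 276.70; M_out = 276.70 + (+127) = 403.70.
T_out = 10⁶/403.70 = 2477.1 K → 2480 K; t = 24.8.
G = 99.47·ln 24.8 − 161.1 = 99.47·3.2108 − 161.1 = 158.283.
Rounded: 158.

158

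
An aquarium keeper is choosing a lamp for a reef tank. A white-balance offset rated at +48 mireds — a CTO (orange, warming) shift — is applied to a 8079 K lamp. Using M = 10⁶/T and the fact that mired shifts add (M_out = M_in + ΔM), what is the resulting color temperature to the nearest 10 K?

5820 K

M_in = 10⁶/8079 = 123.78 mireds.
M_out = 123.78 + (+48) = 171.78 mireds.
T_out = 10⁶/171.78 = 5821.5 K → 5820 K.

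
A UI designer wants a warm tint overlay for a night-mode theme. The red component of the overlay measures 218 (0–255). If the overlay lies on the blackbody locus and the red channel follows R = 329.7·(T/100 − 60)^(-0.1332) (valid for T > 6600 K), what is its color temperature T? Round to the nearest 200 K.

8200 K

(t − 60)^(-0.1332) = 218/329.7 = 0.66121.
t − 60 = 0.66121^(1/-0.1332) = 0.66121^(-7.508) = 22.326, so t = 82.326.
T = 100·t = 8233 K → 8200 K to the nearest 200 K.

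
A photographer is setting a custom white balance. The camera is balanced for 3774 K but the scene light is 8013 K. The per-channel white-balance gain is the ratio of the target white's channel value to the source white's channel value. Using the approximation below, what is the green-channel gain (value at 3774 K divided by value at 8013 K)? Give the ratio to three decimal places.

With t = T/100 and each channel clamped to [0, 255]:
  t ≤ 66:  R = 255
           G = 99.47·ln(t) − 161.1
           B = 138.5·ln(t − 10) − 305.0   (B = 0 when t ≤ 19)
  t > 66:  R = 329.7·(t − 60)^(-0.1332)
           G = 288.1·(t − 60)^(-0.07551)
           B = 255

At 8013 K (t = 80.13):
  G = 288.1·(80.13 − 60)^(-0.07551) = 288.1·20.13^(-0.07551) = 288.1·0.79716 = 229.662.
At 3774 K (t = 37.74):
  G = 99.47·ln 37.74 − 161.1 = 99.47·3.6307 − 161.1 = 200.048.
Gain = 200.048 / 229.662 = 0.8711 → 0.871.

0.871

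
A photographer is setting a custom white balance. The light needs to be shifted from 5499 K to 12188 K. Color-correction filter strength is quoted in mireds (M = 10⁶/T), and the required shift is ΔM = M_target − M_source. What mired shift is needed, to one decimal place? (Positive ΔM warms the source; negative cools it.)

M_source = 10⁶/5499 = 181.851; M_target = 10⁶/12188 = 82.048.
ΔM = 82.048 − 181.851 = -99.803 → -99.8 mireds, a cooling shift.

-99.8 mireds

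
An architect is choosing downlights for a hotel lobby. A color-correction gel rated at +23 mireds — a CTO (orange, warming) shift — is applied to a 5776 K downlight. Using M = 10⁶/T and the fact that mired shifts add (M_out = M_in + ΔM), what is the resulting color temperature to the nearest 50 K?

M_in = 10⁶/5776 = 173.13 mireds.
M_out = 173.13 + (+23) = 196.13 mireds.
T_out = 10⁶/196.13 = 5098.7 K → 5100 K.

5100 K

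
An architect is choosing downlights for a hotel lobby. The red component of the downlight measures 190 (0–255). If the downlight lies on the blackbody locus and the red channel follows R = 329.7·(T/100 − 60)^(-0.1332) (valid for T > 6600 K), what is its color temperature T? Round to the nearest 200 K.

(t − 60)^(-0.1332) = 190/329.7 = 0.57628.
t − 60 = 0.57628^(1/-0.1332) = 0.57628^(-7.508) = 62.667, so t = 122.667.
T = 100·t = 12267 K → 12200 K to the nearest 200 K.

12200 K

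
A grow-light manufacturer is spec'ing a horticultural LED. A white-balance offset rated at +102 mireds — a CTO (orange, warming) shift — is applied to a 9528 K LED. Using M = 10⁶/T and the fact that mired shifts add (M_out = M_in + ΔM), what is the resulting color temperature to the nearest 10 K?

4830 K

M_in = 10⁶/9528 = 104.95 mireds.
M_out = 104.95 + (+102) = 206.95 mireds.
T_out = 10⁶/206.95 = 4832.0 K → 4830 K.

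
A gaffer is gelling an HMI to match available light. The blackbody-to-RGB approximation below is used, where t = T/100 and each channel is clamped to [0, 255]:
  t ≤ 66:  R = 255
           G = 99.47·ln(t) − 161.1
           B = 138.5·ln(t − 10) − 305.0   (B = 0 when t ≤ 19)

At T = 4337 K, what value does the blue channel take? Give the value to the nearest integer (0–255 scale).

181

t = 4337/100 = 43.37; the t ≤ 66 branch applies.
B = 138.5·ln(43.37 − 10) − 305.0 = 138.5·ln 33.37 − 305.0 = 138.5·3.5077 − 305.0 = 180.811.
Rounded: 181.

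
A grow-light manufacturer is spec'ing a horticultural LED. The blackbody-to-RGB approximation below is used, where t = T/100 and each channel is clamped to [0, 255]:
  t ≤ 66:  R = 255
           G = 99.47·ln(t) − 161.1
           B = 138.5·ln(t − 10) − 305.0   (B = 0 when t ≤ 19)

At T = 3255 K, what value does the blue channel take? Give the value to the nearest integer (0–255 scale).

127

t = 3255/100 = 32.55; the t ≤ 66 branch applies.
B = 138.5·ln(32.55 − 10) − 305.0 = 138.5·ln 22.55 − 305.0 = 138.5·3.1157 − 305.0 = 126.529.
Rounded: 127.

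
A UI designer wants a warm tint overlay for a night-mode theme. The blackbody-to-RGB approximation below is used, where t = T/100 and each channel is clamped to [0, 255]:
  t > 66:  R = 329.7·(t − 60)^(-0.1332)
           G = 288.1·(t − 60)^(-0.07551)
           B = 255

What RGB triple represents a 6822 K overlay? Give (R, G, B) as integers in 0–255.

(249, 246, 255)

t = 6822/100 = 68.22; the t > 66 branch applies.
R = 329.7·(68.22 − 60)^(-0.1332) = 329.7·8.22^(-0.1332) = 329.7·0.75533 = 249.034.
G = 288.1·(68.22 − 60)^(-0.07551) = 288.1·8.22^(-0.07551) = 288.1·0.85294 = 245.732.
B = 255 by definition for t > 66.
Rounded: (249, 246, 255).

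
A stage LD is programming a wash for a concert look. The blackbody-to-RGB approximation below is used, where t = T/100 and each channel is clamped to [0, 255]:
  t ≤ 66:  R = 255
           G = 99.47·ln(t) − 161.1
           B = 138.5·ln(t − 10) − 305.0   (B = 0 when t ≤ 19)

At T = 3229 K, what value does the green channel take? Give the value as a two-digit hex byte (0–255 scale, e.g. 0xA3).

0xB9

t = 3229/100 = 32.29; the t ≤ 66 branch applies.
G = 99.47·ln 32.29 − 161.1 = 99.47·3.4748 − 161.1 = 184.534.
Rounded: 185; in hex, 0xB9.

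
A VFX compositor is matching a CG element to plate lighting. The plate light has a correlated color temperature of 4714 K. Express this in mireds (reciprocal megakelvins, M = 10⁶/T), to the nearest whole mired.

212 mireds

M = 10⁶ / 4714 = 212.134 → 212 mireds.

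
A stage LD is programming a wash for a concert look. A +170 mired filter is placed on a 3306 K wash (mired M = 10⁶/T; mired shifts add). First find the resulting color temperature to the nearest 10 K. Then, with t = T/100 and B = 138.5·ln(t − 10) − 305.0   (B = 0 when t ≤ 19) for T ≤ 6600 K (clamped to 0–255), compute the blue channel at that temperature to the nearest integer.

30

M_in = 10⁶/3306 = 302.48; M_out = 302.48 + (+170) = 472.48.
T_out = 10⁶/472.48 = 2116.5 K → 2120 K; t = 21.2.
B = 138.5·ln(21.2 − 10) − 305.0 = 138.5·ln 11.2 − 305.0 = 138.5·2.4159 − 305.0 = 29.604.
Rounded: 30.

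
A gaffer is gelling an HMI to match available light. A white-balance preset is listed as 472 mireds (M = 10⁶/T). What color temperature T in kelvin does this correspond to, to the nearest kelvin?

T = 10⁶ / 472 = 2118.64 K → 2119 K.

2119 K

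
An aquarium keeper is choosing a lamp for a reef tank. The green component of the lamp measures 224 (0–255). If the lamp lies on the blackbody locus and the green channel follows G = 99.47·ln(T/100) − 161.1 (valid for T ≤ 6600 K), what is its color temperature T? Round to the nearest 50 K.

4800 K

ln t = (224 + 161.1) / 99.47 = 3.8715.
t = e^3.8715 = 48.015.
T = 100·t = 4802 K → 4800 K to the nearest 50 K.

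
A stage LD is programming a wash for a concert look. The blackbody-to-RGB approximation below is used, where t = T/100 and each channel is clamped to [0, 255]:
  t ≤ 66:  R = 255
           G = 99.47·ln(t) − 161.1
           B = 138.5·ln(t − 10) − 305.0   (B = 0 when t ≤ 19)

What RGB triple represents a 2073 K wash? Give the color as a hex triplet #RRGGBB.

#FF8C18

t = 2073/100 = 20.73; the t ≤ 66 branch applies.
R = 255 by definition for t ≤ 66.
G = 99.47·ln 20.73 − 161.1 = 99.47·3.0316 − 161.1 = 140.451.
B = 138.5·ln(20.73 − 10) − 305.0 = 138.5·ln 10.73 − 305.0 = 138.5·2.3730 − 305.0 = 23.667.
Rounded: (255, 140, 24).
In hex: #FF8C18.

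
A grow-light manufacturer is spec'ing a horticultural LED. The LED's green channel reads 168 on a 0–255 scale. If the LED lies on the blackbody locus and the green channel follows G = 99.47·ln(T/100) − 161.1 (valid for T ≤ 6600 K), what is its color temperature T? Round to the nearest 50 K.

2750 K

ln t = (168 + 161.1) / 99.47 = 3.3085.
t = e^3.3085 = 27.345.
T = 100·t = 2735 K → 2750 K to the nearest 50 K.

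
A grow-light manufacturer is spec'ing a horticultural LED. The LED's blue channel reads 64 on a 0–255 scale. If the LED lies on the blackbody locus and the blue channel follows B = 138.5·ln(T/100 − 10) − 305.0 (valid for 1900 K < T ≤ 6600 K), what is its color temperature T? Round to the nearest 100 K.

2400 K

ln(t − 10) = (64 + 305.0) / 138.5 = 2.6643.
t − 10 = e^2.6643 = 14.357, so t = 24.357.
T = 100·t = 2436 K → 2400 K to the nearest 100 K.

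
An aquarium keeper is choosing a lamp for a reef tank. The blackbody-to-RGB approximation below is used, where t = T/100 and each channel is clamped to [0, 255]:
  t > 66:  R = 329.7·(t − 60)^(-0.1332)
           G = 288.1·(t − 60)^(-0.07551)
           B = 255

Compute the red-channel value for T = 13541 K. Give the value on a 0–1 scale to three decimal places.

0.727

t = 13541/100 = 135.41; the t > 66 branch applies.
R = 329.7·(135.41 − 60)^(-0.1332) = 329.7·75.41^(-0.1332) = 329.7·0.56225 = 185.373.
On a 0–1 scale: 185.373/255 = 0.7270 → 0.727.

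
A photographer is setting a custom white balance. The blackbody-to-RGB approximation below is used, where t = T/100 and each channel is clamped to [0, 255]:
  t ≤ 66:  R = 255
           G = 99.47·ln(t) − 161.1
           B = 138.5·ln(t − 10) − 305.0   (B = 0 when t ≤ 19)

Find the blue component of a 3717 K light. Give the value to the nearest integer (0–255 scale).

152

t = 3717/100 = 37.17; the t ≤ 66 branch applies.
B = 138.5·ln(37.17 − 10) − 305.0 = 138.5·ln 27.17 − 305.0 = 138.5·3.3021 − 305.0 = 152.343.
Rounded: 152.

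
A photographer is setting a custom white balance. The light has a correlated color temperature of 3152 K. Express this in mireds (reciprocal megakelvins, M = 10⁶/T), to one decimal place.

317.3 mireds

M = 10⁶ / 3152 = 317.259 → 317.3 mireds.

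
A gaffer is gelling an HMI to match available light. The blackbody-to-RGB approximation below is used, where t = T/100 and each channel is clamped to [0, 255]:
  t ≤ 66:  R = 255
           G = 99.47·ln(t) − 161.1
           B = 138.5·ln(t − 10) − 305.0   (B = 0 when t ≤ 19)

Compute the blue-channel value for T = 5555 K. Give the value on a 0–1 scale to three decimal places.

0.878

t = 5555/100 = 55.55; the t ≤ 66 branch applies.
B = 138.5·ln(55.55 − 10) − 305.0 = 138.5·ln 45.55 − 305.0 = 138.5·3.8188 − 305.0 = 223.905.
On a 0–1 scale: 223.905/255 = 0.8781 → 0.878.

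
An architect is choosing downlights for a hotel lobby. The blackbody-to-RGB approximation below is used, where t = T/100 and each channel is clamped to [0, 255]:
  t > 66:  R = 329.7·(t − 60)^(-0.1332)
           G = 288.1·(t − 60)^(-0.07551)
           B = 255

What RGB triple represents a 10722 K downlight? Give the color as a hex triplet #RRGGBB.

#C5D7FF

t = 10722/100 = 107.22; the t > 66 branch applies.
R = 329.7·(107.22 − 60)^(-0.1332) = 329.7·47.22^(-0.1332) = 329.7·0.59842 = 197.299.
G = 288.1·(107.22 − 60)^(-0.07551) = 288.1·47.22^(-0.07551) = 288.1·0.74746 = 215.343.
B = 255 by definition for t > 66.
Rounded: (197, 215, 255).
In hex: #C5D7FF.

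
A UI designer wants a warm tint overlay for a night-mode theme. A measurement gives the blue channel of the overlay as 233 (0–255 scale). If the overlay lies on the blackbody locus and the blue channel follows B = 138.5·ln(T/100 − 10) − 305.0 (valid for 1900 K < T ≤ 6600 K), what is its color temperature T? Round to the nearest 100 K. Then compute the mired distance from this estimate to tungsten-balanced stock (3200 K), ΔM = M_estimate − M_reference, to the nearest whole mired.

ln(t − 10) = (233 + 305.0) / 138.5 = 3.8845.
t − 10 = e^3.8845 = 48.641, so t = 58.641.
T = 100·t = 5864 K → 5900 K to the nearest 100 K.
M_estimate = 10⁶/5900 = 169.49; M_reference = 10⁶/3200 = 312.50.
ΔM = 169.49 − 312.50 = -143.01 → -143 mireds.

-143 mireds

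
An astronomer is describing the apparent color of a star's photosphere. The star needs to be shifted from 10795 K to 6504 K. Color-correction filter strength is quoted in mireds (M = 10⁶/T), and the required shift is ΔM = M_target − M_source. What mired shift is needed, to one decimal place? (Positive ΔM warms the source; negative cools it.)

+61.1 mireds

M_source = 10⁶/10795 = 92.635; M_target = 10⁶/6504 = 153.752.
ΔM = 153.752 − 92.635 = 61.116 → +61.1 mireds, a warming shift.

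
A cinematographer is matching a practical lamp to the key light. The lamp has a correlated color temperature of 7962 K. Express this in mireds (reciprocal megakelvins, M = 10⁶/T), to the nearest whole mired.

126 mireds

M = 10⁶ / 7962 = 125.597 → 126 mireds.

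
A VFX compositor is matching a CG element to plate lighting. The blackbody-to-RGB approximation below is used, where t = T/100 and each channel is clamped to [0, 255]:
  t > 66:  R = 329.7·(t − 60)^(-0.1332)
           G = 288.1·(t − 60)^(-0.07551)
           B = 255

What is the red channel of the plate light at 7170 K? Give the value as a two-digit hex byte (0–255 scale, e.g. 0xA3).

0xEE

t = 7170/100 = 71.7; the t > 66 branch applies.
R = 329.7·(71.7 − 60)^(-0.1332) = 329.7·11.7^(-0.1332) = 329.7·0.72064 = 237.595.
Rounded: 238; in hex, 0xEE.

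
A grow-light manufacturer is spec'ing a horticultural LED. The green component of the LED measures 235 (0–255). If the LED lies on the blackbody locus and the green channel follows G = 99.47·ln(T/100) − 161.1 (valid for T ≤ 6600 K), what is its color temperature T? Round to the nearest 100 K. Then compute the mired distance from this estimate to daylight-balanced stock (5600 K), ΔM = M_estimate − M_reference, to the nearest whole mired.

ln t = (235 + 161.1) / 99.47 = 3.9821.
t = e^3.9821 = 53.630.
T = 100·t = 5363 K → 5400 K to the nearest 100 K.
M_estimate = 10⁶/5400 = 185.19; M_reference = 10⁶/5600 = 178.57.
ΔM = 185.19 − 178.57 = 6.61 → +7 mireds.

+7 mireds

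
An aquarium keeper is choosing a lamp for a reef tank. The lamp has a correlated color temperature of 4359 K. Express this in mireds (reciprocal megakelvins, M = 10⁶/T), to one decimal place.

M = 10⁶ / 4359 = 229.410 → 229.4 mireds.

229.4 mireds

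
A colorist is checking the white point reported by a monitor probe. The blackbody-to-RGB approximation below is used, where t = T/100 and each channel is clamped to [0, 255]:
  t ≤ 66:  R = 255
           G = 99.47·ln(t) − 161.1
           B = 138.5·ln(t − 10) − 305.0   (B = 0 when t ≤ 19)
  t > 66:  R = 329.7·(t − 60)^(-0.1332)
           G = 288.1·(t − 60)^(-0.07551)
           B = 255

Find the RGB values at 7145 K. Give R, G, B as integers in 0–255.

R=238, G=240, B=255

t = 7145/100 = 71.45; the t > 66 branch applies.
R = 329.7·(71.45 − 60)^(-0.1332) = 329.7·11.45^(-0.1332) = 329.7·0.72272 = 238.279.
G = 288.1·(71.45 − 60)^(-0.07551) = 288.1·11.45^(-0.07551) = 288.1·0.83186 = 239.659.
B = 255 by definition for t > 66.
Rounded: (238, 240, 255).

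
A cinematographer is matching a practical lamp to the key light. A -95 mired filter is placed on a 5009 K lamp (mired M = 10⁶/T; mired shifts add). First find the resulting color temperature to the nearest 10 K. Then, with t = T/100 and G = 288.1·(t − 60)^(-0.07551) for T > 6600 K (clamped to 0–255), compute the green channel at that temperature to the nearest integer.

220

M_in = 10⁶/5009 = 199.64; M_out = 199.64 + (-95) = 104.64.
T_out = 10⁶/104.64 = 9556.5 K → 9560 K; t = 95.6.
G = 288.1·(95.6 − 60)^(-0.07551) = 288.1·35.6^(-0.07551) = 288.1·0.76357 = 219.985.
Rounded: 220.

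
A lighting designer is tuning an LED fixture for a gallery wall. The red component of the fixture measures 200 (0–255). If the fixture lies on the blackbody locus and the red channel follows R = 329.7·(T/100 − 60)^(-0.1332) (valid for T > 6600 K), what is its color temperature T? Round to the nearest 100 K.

10300 K

(t − 60)^(-0.1332) = 200/329.7 = 0.60661.
t − 60 = 0.60661^(1/-0.1332) = 0.60661^(-7.508) = 42.638, so t = 102.638.
T = 100·t = 10264 K → 10300 K to the nearest 100 K.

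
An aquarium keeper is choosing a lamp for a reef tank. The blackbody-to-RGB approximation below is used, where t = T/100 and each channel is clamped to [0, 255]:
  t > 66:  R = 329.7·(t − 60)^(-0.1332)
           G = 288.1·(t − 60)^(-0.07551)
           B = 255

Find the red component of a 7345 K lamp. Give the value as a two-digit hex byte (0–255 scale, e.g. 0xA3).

0xE9

t = 7345/100 = 73.45; the t > 66 branch applies.
R = 329.7·(73.45 − 60)^(-0.1332) = 329.7·13.45^(-0.1332) = 329.7·0.70738 = 233.224.
Rounded: 233; in hex, 0xE9.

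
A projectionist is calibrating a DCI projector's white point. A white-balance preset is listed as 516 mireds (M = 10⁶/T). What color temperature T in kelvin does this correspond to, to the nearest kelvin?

T = 10⁶ / 516 = 1937.98 K → 1938 K.

1938 K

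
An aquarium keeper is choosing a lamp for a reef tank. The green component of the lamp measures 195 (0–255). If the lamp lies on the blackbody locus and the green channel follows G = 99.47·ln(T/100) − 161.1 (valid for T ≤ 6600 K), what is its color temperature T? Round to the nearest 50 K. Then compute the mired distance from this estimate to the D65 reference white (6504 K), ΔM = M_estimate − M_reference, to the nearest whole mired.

+124 mireds

ln t = (195 + 161.1) / 99.47 = 3.5800.
t = e^3.5800 = 35.873.
T = 100·t = 3587 K → 3600 K to the nearest 50 K.
M_estimate = 10⁶/3600 = 277.78; M_reference = 10⁶/6504 = 153.75.
ΔM = 277.78 − 153.75 = 124.03 → +124 mireds.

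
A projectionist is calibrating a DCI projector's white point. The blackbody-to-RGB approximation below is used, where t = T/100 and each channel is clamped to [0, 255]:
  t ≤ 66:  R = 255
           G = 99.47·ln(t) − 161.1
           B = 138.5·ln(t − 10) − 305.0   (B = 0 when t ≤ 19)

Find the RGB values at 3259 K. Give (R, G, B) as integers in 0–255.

t = 3259/100 = 32.59; the t ≤ 66 branch applies.
R = 255 by definition for t ≤ 66.
G = 99.47·ln 32.59 − 161.1 = 99.47·3.4840 − 161.1 = 185.454.
B = 138.5·ln(32.59 − 10) − 305.0 = 138.5·ln 22.59 − 305.0 = 138.5·3.1175 − 305.0 = 126.775.
Rounded: (255, 185, 127).

(255, 185, 127)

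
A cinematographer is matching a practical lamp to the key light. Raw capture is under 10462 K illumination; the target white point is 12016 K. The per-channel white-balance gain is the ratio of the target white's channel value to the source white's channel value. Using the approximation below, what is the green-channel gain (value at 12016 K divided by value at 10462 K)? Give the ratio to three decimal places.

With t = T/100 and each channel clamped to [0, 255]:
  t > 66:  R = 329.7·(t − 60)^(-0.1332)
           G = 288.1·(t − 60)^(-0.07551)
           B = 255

At 10462 K (t = 104.62):
  G = 288.1·(104.62 − 60)^(-0.07551) = 288.1·44.62^(-0.07551) = 288.1·0.75066 = 216.266.
At 12016 K (t = 120.16):
  G = 288.1·(120.16 − 60)^(-0.07551) = 288.1·60.16^(-0.07551) = 288.1·0.73391 = 211.440.
Gain = 211.440 / 216.266 = 0.9777 → 0.978.

0.978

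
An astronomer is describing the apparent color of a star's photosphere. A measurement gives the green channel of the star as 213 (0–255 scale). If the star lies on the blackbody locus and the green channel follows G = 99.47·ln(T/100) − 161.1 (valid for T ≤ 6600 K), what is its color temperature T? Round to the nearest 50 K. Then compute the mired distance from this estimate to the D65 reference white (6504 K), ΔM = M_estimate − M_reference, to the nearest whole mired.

ln t = (213 + 161.1) / 99.47 = 3.7609.
t = e^3.7609 = 42.989.
T = 100·t = 4299 K → 4300 K to the nearest 50 K.
M_estimate = 10⁶/4300 = 232.56; M_reference = 10⁶/6504 = 153.75.
ΔM = 232.56 − 153.75 = 78.81 → +79 mireds.

+79 mireds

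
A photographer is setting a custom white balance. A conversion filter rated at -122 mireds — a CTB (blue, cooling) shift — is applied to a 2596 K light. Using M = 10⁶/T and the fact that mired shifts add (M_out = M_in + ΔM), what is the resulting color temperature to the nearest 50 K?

3800 K

M_in = 10⁶/2596 = 385.21 mireds.
M_out = 385.21 + (-122) = 263.21 mireds.
T_out = 10⁶/263.21 = 3799.3 K → 3800 K.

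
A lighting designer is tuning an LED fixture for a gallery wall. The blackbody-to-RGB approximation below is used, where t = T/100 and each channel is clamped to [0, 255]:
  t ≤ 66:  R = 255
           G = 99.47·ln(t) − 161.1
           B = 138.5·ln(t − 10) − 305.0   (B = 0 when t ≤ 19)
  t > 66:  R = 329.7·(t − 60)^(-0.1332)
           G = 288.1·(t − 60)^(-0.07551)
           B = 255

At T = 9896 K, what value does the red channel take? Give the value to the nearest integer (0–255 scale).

202

t = 9896/100 = 98.96; the t > 66 branch applies.
R = 329.7·(98.96 − 60)^(-0.1332) = 329.7·38.96^(-0.1332) = 329.7·0.61395 = 202.418.
Rounded: 202.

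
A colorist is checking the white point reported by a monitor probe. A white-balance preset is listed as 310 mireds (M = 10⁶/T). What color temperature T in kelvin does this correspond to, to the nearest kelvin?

3226 K

T = 10⁶ / 310 = 3225.81 K → 3226 K.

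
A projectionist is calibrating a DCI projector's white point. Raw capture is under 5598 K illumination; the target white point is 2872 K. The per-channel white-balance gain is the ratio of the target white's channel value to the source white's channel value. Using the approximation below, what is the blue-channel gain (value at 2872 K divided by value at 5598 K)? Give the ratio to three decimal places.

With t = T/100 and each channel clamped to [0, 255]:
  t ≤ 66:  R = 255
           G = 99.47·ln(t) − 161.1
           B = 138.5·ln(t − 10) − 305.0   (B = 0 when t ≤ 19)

At 5598 K (t = 55.98):
  B = 138.5·ln(55.98 − 10) − 305.0 = 138.5·ln 45.98 − 305.0 = 138.5·3.8282 − 305.0 = 225.207.
At 2872 K (t = 28.72):
  B = 138.5·ln(28.72 − 10) − 305.0 = 138.5·ln 18.72 − 305.0 = 138.5·2.9296 − 305.0 = 100.749.
Gain = 100.749 / 225.207 = 0.4474 → 0.447.

0.447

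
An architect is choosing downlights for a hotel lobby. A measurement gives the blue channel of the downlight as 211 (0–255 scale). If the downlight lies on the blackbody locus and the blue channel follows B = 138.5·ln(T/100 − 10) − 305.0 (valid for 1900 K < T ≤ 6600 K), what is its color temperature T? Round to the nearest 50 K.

ln(t − 10) = (211 + 305.0) / 138.5 = 3.7256.
t − 10 = e^3.7256 = 41.497, so t = 51.497.
T = 100·t = 5150 K → 5150 K to the nearest 50 K.

5150 K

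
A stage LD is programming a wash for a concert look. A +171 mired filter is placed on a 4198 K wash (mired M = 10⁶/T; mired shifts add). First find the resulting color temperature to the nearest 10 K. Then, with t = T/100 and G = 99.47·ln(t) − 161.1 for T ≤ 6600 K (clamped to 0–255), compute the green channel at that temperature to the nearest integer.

157

M_in = 10⁶/4198 = 238.21; M_out = 238.21 + (+171) = 409.21.
T_out = 10⁶/409.21 = 2443.7 K → 2440 K; t = 24.4.
G = 99.47·ln 24.4 − 161.1 = 99.47·3.1946 − 161.1 = 156.665.
Rounded: 157.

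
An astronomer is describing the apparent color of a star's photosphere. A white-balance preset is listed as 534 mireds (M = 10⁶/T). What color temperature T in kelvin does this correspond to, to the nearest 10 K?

1870 K

T = 10⁶ / 534 = 1872.66 K → 1870 K.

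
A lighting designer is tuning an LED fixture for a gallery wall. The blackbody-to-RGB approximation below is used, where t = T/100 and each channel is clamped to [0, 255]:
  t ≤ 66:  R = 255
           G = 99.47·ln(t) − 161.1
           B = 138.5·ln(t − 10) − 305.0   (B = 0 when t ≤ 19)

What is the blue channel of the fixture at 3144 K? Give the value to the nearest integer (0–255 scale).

t = 3144/100 = 31.44; the t ≤ 66 branch applies.
B = 138.5·ln(31.44 − 10) − 305.0 = 138.5·ln 21.44 − 305.0 = 138.5·3.0653 − 305.0 = 119.538.
Rounded: 120.

120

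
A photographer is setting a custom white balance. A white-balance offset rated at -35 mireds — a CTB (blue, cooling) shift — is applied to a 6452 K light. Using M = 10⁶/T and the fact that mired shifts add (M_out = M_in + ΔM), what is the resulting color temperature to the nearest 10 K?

M_in = 10⁶/6452 = 154.99 mireds.
M_out = 154.99 + (-35) = 119.99 mireds.
T_out = 10⁶/119.99 = 8334.0 K → 8330 K.

8330 K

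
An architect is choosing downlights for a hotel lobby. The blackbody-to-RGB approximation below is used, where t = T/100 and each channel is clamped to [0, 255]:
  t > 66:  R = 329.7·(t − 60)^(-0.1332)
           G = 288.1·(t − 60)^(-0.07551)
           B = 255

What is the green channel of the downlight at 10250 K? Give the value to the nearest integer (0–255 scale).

217

t = 10250/100 = 102.5; the t > 66 branch applies.
G = 288.1·(102.5 − 60)^(-0.07551) = 288.1·42.5^(-0.07551) = 288.1·0.75343 = 217.062.
Rounded: 217.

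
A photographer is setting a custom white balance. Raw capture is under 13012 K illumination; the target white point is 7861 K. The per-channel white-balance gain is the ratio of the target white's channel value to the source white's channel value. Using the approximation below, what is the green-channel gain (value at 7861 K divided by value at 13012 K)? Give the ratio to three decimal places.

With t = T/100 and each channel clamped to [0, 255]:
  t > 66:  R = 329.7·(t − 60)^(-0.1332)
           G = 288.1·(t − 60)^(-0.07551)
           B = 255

1.105

At 13012 K (t = 130.12):
  G = 288.1·(130.12 − 60)^(-0.07551) = 288.1·70.12^(-0.07551) = 288.1·0.72547 = 209.008.
At 7861 K (t = 78.61):
  G = 288.1·(78.61 − 60)^(-0.07551) = 288.1·18.61^(-0.07551) = 288.1·0.80190 = 231.028.
Gain = 231.028 / 209.008 = 1.1054 → 1.105.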